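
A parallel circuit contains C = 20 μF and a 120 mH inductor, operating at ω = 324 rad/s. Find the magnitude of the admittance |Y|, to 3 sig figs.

19.2 mS

X_L = ωL = 38.9 Ω
X_C = 1/(ωC) = 154 Ω
Parallel: admittances add. Y = 1/(jωL) + jωC
Y = (0 − j0.0192) S
|Y| = 0.0192 S → |Z| = 1/|Y| = 52.0 Ω, ∠Z = −∠Y = 90.0°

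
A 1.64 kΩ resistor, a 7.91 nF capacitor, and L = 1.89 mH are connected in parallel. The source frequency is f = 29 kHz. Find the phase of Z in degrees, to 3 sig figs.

67.4°

ω = 2πf = 182200 rad/s
X_L = ωL = 344 Ω
X_C = 1/(ωC) = 694 Ω
Parallel: admittances add. Y = 1/R + 1/(jωL) + jωC
Y = (0.000610 − j0.00146) S
|Y| = 0.00158 S → |Z| = 1/|Y| = 631 Ω, ∠Z = −∠Y = 67.4°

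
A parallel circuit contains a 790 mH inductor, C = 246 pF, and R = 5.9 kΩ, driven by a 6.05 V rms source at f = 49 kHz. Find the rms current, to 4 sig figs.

ω = 2πf = 307900 rad/s
X_L = ωL = 243200 Ω
X_C = 1/(ωC) = 13200 Ω
Parallel: admittances add. Y = 1/R + 1/(jωL) + jωC
Y = (0.0001695 + j7.163e-05) S
|Y| = 0.0001840 S → |Z| = 1/|Y| = 5435 Ω, ∠Z = −∠Y = -22.91°
I = V/|Z| = 6.05/5435 = 1.113 mA

1.113 mA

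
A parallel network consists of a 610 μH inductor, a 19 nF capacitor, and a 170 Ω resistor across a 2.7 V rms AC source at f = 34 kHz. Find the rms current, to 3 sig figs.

ω = 2πf = 213600 rad/s
X_L = ωL = 130 Ω
X_C = 1/(ωC) = 246 Ω
Parallel: admittances add. Y = 1/R + 1/(jωL) + jωC
Y = (0.00588 − j0.00361) S
|Y| = 0.00690 S → |Z| = 1/|Y| = 145 Ω, ∠Z = −∠Y = 31.6°
I = V/|Z| = 2.7/145 = 18.6 mA

18.6 mA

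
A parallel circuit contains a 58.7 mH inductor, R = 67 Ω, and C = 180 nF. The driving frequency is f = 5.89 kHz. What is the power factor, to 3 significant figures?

ω = 2πf = 37010 rad/s
X_L = ωL = 2170 Ω
X_C = 1/(ωC) = 150 Ω
Parallel: admittances add. Y = 1/R + 1/(jωL) + jωC
Y = (0.0149 + j0.00620) S
|Y| = 0.0162 S → |Z| = 1/|Y| = 61.9 Ω, ∠Z = −∠Y = -22.6°
cos φ = cos(-22.6°) = 0.923

0.923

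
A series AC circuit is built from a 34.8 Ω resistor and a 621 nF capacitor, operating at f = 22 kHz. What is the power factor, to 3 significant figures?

0.948

ω = 2πf = 138200 rad/s
X_C = 1/(ωC) = 11.6 Ω
Z = 34.8 − j11.6 Ω
|Z| = √(34.8² + 11.6²) = 36.7 Ω
∠Z = arctan(-11.6/34.8) = -18.5°
cos φ = cos(-18.5°) = 0.948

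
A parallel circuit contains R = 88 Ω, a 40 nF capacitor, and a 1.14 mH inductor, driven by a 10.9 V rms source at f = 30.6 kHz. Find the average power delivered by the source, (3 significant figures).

1.35 W

ω = 2πf = 192300 rad/s
X_L = ωL = 219 Ω
X_C = 1/(ωC) = 130 Ω
Parallel: admittances add. Y = 1/R + 1/(jωL) + jωC
Y = (0.0114 + j0.00313) S
|Y| = 0.0118 S → |Z| = 1/|Y| = 84.8 Ω, ∠Z = −∠Y = -15.4°
I = V/|Z| = 128 mA
P = VI cos φ = 10.9 × 0.128 × cos(-15.4°) = 1.35 W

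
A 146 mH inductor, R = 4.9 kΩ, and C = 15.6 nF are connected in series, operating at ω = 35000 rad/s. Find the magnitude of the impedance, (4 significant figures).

X_L = ωL = 5110 Ω
X_C = 1/(ωC) = 1832 Ω
Net reactance X = X_L − X_C = 3278 Ω
Z = 4900 + j3278 Ω
|Z| = √(4900² + 3278²) = 5896 Ω

5896 Ω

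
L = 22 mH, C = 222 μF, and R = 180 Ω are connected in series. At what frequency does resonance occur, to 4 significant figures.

ω₀ = 1/√(LC) = 1/√(0.022 × 0.000222) = 452.5 rad/s
f₀ = ω₀/(2π) = 72.02 Hz

72.02 Hz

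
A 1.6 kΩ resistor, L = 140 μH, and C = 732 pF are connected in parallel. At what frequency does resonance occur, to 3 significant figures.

ω₀ = 1/√(LC) = 1/√(0.00014 × 7.32e-10) = 3.124e+06 rad/s
f₀ = ω₀/(2π) = 497 kHz

497 kHz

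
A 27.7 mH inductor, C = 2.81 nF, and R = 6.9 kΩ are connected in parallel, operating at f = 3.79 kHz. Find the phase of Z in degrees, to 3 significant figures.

ω = 2πf = 23810 rad/s
X_L = ωL = 660 Ω
X_C = 1/(ωC) = 14900 Ω
Parallel: admittances add. Y = 1/R + 1/(jωL) + jωC
Y = (0.000145 − j0.00145) S
|Y| = 0.00146 S → |Z| = 1/|Y| = 687 Ω, ∠Z = −∠Y = 84.3°

84.3°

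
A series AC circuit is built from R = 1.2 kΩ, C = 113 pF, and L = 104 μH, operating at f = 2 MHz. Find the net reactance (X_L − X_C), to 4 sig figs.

ω = 2πf = 1.257e+07 rad/s
X_L = ωL = 1307 Ω
X_C = 1/(ωC) = 704.2 Ω
X = 1307 − 704.2 = 602.7 Ω

602.7 Ω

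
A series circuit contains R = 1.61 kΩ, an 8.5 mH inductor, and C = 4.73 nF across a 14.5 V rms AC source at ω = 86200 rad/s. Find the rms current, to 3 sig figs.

X_L = ωL = 733 Ω
X_C = 1/(ωC) = 2450 Ω
Net reactance X = X_L − X_C = -1720 Ω
Z = 1610 − j1720 Ω
|Z| = √(1610² + 1720²) = 2360 Ω
I = V/|Z| = 14.5/2360 = 6.15 mA

6.15 mA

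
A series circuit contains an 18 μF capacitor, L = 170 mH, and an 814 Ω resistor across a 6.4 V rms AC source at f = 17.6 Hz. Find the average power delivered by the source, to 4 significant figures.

37.19 mW

ω = 2πf = 110.6 rad/s
X_L = ωL = 18.80 Ω
X_C = 1/(ωC) = 502.4 Ω
Net reactance X = X_L − X_C = -483.6 Ω
Z = 814.0 − j483.6 Ω
|Z| = √(814.0² + 483.6²) = 946.8 Ω
∠Z = arctan(-483.6/814.0) = -30.71°
I = V/|Z| = 6.760 mA
P = VI cos φ = 6.4 × 0.006760 × cos(-30.71°) = 37.19 mW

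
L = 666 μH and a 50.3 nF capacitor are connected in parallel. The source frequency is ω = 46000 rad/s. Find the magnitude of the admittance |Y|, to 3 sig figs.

X_L = ωL = 30.6 Ω
X_C = 1/(ωC) = 432 Ω
Parallel: admittances add. Y = 1/(jωL) + jωC
Y = (0 − j0.0303) S
|Y| = 0.0303 S → |Z| = 1/|Y| = 33.0 Ω, ∠Z = −∠Y = 90.0°

30.3 mS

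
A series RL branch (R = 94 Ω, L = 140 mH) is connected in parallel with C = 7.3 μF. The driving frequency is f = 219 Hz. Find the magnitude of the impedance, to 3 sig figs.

161 Ω

ω = 2πf = 1376 rad/s
X_L = ωL = 193 Ω
X_C = 1/(ωC) = 99.6 Ω
Branch 1 (R+jX_L): Z₁ = 94.0 + j193 Ω, |Z₁| = 214 Ω
Branch 2 (−jX_C): Z₂ = −j99.6 Ω
Parallel: Z = Z₁Z₂/(Z₁+Z₂), |Z| = 161 Ω, ∠Z = -70.7°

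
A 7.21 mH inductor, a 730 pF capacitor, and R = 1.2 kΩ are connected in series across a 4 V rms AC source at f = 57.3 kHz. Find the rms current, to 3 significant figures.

ω = 2πf = 360000 rad/s
X_L = ωL = 2600 Ω
X_C = 1/(ωC) = 3800 Ω
Net reactance X = X_L − X_C = -1210 Ω
Z = 1200 − j1210 Ω
|Z| = √(1200² + 1210²) = 1700 Ω
I = V/|Z| = 4/1700 = 2.35 mA

2.35 mA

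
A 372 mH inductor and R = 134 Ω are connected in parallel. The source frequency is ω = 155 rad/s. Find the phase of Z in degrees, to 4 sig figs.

66.72°

X_L = ωL = 57.66 Ω
Parallel: admittances add. Y = 1/R + 1/(jωL)
Y = (0.007463 − j0.01734) S
|Y| = 0.01888 S → |Z| = 1/|Y| = 52.96 Ω, ∠Z = −∠Y = 66.72°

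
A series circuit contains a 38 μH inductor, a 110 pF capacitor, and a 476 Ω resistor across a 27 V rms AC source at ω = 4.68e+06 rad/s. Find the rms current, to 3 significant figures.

14.8 mA

X_L = ωL = 178 Ω
X_C = 1/(ωC) = 1940 Ω
Net reactance X = X_L − X_C = -1760 Ω
Z = 476 − j1760 Ω
|Z| = √(476² + 1760²) = 1830 Ω
I = V/|Z| = 27/1830 = 14.8 mA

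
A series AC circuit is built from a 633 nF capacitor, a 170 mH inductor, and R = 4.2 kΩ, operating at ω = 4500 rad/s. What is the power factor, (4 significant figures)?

0.9952

X_L = ωL = 765.0 Ω
X_C = 1/(ωC) = 351.1 Ω
Net reactance X = X_L − X_C = 413.9 Ω
Z = 4200 + j413.9 Ω
|Z| = √(4200² + 413.9²) = 4220 Ω
∠Z = arctan(413.9/4200) = 5.629°
cos φ = cos(5.629°) = 0.9952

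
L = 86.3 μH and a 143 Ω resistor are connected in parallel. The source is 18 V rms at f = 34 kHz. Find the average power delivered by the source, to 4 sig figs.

ω = 2πf = 213600 rad/s
X_L = ωL = 18.44 Ω
Parallel: admittances add. Y = 1/R + 1/(jωL)
Y = (0.006993 − j0.05424) S
|Y| = 0.05469 S → |Z| = 1/|Y| = 18.28 Ω, ∠Z = −∠Y = 82.65°
I = V/|Z| = 984.4 mA
P = VI cos φ = 18 × 0.9844 × cos(82.65°) = 2.266 W

2.266 W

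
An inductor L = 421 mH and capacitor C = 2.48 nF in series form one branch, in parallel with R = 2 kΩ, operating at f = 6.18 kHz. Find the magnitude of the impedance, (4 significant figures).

ω = 2πf = 38830 rad/s
X_L = ωL = 16350 Ω
X_C = 1/(ωC) = 10380 Ω
Branch 1: Z₁ = R = 2000 Ω
Branch 2 (series LC): Z₂ = j(X_L − X_C) = j5963 Ω
Parallel: Z = Z₁Z₂/(Z₁+Z₂), |Z| = 1896 Ω, ∠Z = 18.54°

1896 Ω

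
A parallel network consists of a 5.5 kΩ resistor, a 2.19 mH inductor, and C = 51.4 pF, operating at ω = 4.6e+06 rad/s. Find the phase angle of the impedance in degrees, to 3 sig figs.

-37.0°

X_L = ωL = 10100 Ω
X_C = 1/(ωC) = 4230 Ω
Parallel: admittances add. Y = 1/R + 1/(jωL) + jωC
Y = (0.000182 + j0.000137) S
|Y| = 0.000228 S → |Z| = 1/|Y| = 4390 Ω, ∠Z = −∠Y = -37.0°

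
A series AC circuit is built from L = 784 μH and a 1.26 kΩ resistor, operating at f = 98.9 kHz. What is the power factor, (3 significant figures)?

ω = 2πf = 621400 rad/s
X_L = ωL = 487 Ω
Z = 1260 + j487 Ω
|Z| = √(1260² + 487²) = 1350 Ω
∠Z = arctan(487/1260) = 21.1°
cos φ = cos(21.1°) = 0.933

0.933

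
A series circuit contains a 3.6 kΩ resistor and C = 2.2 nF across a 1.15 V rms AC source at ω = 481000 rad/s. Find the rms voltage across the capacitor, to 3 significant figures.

0.292 V

X_C = 1/(ωC) = 945 Ω
Z = 3600 − j945 Ω
|Z| = √(3600² + 945²) = 3720 Ω
I = V/|Z| = 309 μA
V_C = I·|Z_C| = 0.000309 × 945 = 0.292 V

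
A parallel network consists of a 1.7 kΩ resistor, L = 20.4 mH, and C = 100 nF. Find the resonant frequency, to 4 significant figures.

ω₀ = 1/√(LC) = 1/√(0.0204 × 1e-07) = 22140 rad/s
f₀ = ω₀/(2π) = 3.524 kHz

3.524 kHz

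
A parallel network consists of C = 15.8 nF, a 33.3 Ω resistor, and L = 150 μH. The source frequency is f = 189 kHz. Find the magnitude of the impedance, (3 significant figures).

30.5 Ω

ω = 2πf = 1.188e+06 rad/s
X_L = ωL = 178 Ω
X_C = 1/(ωC) = 53.3 Ω
Parallel: admittances add. Y = 1/R + 1/(jωL) + jωC
Y = (0.0300 + j0.0131) S
|Y| = 0.0328 S → |Z| = 1/|Y| = 30.5 Ω, ∠Z = −∠Y = -23.6°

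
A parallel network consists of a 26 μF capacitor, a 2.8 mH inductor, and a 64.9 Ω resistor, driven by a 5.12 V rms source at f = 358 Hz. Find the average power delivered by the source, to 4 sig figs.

403.9 mW

ω = 2πf = 2249 rad/s
X_L = ωL = 6.298 Ω
X_C = 1/(ωC) = 17.10 Ω
Parallel: admittances add. Y = 1/R + 1/(jωL) + jωC
Y = (0.01541 − j0.1003) S
|Y| = 0.1015 S → |Z| = 1/|Y| = 9.855 Ω, ∠Z = −∠Y = 81.27°
I = V/|Z| = 519.5 mA
P = VI cos φ = 5.12 × 0.5195 × cos(81.27°) = 403.9 mW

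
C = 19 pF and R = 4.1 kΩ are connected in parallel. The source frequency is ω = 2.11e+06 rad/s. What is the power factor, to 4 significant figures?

X_C = 1/(ωC) = 24940 Ω
Parallel: admittances add. Y = 1/R + jωC
Y = (0.0002439 + j4.009e-05) S
|Y| = 0.0002472 S → |Z| = 1/|Y| = 4046 Ω, ∠Z = −∠Y = -9.334°
cos φ = cos(-9.334°) = 0.9868

0.9868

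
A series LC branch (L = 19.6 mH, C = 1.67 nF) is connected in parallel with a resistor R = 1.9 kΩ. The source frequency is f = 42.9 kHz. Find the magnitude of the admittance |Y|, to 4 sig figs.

619.4 μS

ω = 2πf = 269500 rad/s
X_L = ωL = 5283 Ω
X_C = 1/(ωC) = 2222 Ω
Branch 1: Z₁ = R = 1900 Ω
Branch 2 (series LC): Z₂ = j(X_L − X_C) = j3062 Ω
Parallel: Z = Z₁Z₂/(Z₁+Z₂), |Z| = 1614 Ω, ∠Z = 31.82°
|Y| = 1/|Z| = 619.4 μS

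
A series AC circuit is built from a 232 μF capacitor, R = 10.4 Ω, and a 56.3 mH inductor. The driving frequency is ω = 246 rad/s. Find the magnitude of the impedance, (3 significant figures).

11.0 Ω

X_L = ωL = 13.8 Ω
X_C = 1/(ωC) = 17.5 Ω
Net reactance X = X_L − X_C = -3.67 Ω
Z = 10.4 − j3.67 Ω
|Z| = √(10.4² + 3.67²) = 11.0 Ω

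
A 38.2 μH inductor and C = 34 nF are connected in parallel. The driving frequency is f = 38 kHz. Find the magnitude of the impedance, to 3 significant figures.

ω = 2πf = 238800 rad/s
X_L = ωL = 9.12 Ω
X_C = 1/(ωC) = 123 Ω
Parallel: admittances add. Y = 1/(jωL) + jωC
Y = (0 − j0.102) S
|Y| = 0.102 S → |Z| = 1/|Y| = 9.85 Ω, ∠Z = −∠Y = 90.0°

9.85 Ω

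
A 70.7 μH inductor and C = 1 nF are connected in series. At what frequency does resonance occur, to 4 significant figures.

ω₀ = 1/√(LC) = 1/√(7.07e-05 × 1e-09) = 3.761e+06 rad/s
f₀ = ω₀/(2π) = 598.6 kHz

598.6 kHz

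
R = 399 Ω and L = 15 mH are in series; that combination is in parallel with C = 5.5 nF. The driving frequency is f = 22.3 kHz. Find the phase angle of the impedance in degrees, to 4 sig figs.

-74.36°

ω = 2πf = 140100 rad/s
X_L = ωL = 2102 Ω
X_C = 1/(ωC) = 1298 Ω
Branch 1 (R+jX_L): Z₁ = 399.0 + j2102 Ω, |Z₁| = 2139 Ω
Branch 2 (−jX_C): Z₂ = −j1298 Ω
Parallel: Z = Z₁Z₂/(Z₁+Z₂), |Z| = 3093 Ω, ∠Z = -74.36°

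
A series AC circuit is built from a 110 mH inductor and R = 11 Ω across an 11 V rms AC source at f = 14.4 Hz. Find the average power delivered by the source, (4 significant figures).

ω = 2πf = 90.48 rad/s
X_L = ωL = 9.953 Ω
Z = 11.00 + j9.953 Ω
|Z| = √(11.00² + 9.953²) = 14.83 Ω
∠Z = arctan(9.953/11.00) = 42.14°
I = V/|Z| = 741.5 mA
P = VI cos φ = 11 × 0.7415 × cos(42.14°) = 6.049 W

6.049 W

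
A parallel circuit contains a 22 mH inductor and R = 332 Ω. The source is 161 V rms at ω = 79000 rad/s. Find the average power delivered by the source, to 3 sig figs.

78.1 W

X_L = ωL = 1740 Ω
Parallel: admittances add. Y = 1/R + 1/(jωL)
Y = (0.00301 − j0.000575) S
|Y| = 0.00307 S → |Z| = 1/|Y| = 326 Ω, ∠Z = −∠Y = 10.8°
I = V/|Z| = 494 mA
P = VI cos φ = 161 × 0.494 × cos(10.8°) = 78.1 W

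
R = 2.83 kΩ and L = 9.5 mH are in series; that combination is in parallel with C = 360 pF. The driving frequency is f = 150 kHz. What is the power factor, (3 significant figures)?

0.134

ω = 2πf = 942500 rad/s
X_L = ωL = 8950 Ω
X_C = 1/(ωC) = 2950 Ω
Branch 1 (R+jX_L): Z₁ = 2830 + j8950 Ω, |Z₁| = 9390 Ω
Branch 2 (−jX_C): Z₂ = −j2950 Ω
Parallel: Z = Z₁Z₂/(Z₁+Z₂), |Z| = 4170 Ω, ∠Z = -82.3°
cos φ = cos(-82.3°) = 0.134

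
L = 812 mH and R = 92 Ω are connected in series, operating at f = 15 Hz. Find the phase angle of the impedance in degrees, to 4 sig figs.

39.76°

ω = 2πf = 94.25 rad/s
X_L = ωL = 76.53 Ω
Z = 92.00 + j76.53 Ω
|Z| = √(92.00² + 76.53²) = 119.7 Ω
∠Z = arctan(76.53/92.00) = 39.76°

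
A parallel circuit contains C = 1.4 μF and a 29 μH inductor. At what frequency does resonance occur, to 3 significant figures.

ω₀ = 1/√(LC) = 1/√(2.9e-05 × 1.4e-06) = 156900 rad/s
f₀ = ω₀/(2π) = 25.0 kHz

25.0 kHz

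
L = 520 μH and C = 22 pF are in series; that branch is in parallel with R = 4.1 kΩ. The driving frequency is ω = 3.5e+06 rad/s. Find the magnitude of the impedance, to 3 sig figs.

3850 Ω

X_L = ωL = 1820 Ω
X_C = 1/(ωC) = 13000 Ω
Branch 1: Z₁ = R = 4100 Ω
Branch 2 (series LC): Z₂ = j(X_L − X_C) = −j11200 Ω
Parallel: Z = Z₁Z₂/(Z₁+Z₂), |Z| = 3850 Ω, ∠Z = -20.2°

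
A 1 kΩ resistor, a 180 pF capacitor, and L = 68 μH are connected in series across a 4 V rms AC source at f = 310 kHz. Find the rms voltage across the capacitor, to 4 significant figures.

3.937 V

ω = 2πf = 1.948e+06 rad/s
X_L = ωL = 132.4 Ω
X_C = 1/(ωC) = 2852 Ω
Net reactance X = X_L − X_C = -2720 Ω
Z = 1000 − j2720 Ω
|Z| = √(1000² + 2720²) = 2898 Ω
I = V/|Z| = 1.380 mA
V_C = I·|Z_C| = 0.001380 × 2852 = 3.937 V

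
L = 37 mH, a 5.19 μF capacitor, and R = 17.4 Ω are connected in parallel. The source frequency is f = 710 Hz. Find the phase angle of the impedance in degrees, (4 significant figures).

ω = 2πf = 4461 rad/s
X_L = ωL = 165.1 Ω
X_C = 1/(ωC) = 43.19 Ω
Parallel: admittances add. Y = 1/R + 1/(jωL) + jωC
Y = (0.05747 + j0.01709) S
|Y| = 0.05996 S → |Z| = 1/|Y| = 16.68 Ω, ∠Z = −∠Y = -16.56°

-16.56°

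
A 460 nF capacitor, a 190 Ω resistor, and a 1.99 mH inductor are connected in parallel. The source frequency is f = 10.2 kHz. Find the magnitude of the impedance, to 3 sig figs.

44.9 Ω

ω = 2πf = 64090 rad/s
X_L = ωL = 128 Ω
X_C = 1/(ωC) = 33.9 Ω
Parallel: admittances add. Y = 1/R + 1/(jωL) + jωC
Y = (0.00526 + j0.0216) S
|Y| = 0.0223 S → |Z| = 1/|Y| = 44.9 Ω, ∠Z = −∠Y = -76.3°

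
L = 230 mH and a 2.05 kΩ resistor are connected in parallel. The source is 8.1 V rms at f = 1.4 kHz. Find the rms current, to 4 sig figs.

5.625 mA

ω = 2πf = 8796 rad/s
X_L = ωL = 2023 Ω
Parallel: admittances add. Y = 1/R + 1/(jωL)
Y = (0.0004878 − j0.0004943) S
|Y| = 0.0006944 S → |Z| = 1/|Y| = 1440 Ω, ∠Z = −∠Y = 45.38°
I = V/|Z| = 8.1/1440 = 5.625 mA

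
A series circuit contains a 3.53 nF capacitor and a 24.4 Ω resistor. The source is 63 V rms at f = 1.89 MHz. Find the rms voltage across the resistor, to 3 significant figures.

ω = 2πf = 1.188e+07 rad/s
X_C = 1/(ωC) = 23.9 Ω
Z = 24.4 − j23.9 Ω
|Z| = √(24.4² + 23.9²) = 34.1 Ω
I = V/|Z| = 1.85 A
V_R = I·|Z_R| = 1.85 × 24.4 = 45.0 V

45.0 V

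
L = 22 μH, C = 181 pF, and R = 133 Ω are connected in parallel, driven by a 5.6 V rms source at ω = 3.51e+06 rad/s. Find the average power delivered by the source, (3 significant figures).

X_L = ωL = 77.2 Ω
X_C = 1/(ωC) = 1570 Ω
Parallel: admittances add. Y = 1/R + 1/(jωL) + jωC
Y = (0.00752 − j0.0123) S
|Y| = 0.0144 S → |Z| = 1/|Y| = 69.3 Ω, ∠Z = −∠Y = 58.6°
I = V/|Z| = 80.8 mA
P = VI cos φ = 5.6 × 0.0808 × cos(58.6°) = 236 mW

236 mW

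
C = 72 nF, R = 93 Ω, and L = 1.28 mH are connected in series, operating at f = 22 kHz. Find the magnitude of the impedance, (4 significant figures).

ω = 2πf = 138200 rad/s
X_L = ωL = 176.9 Ω
X_C = 1/(ωC) = 100.5 Ω
Net reactance X = X_L − X_C = 76.46 Ω
Z = 93.00 + j76.46 Ω
|Z| = √(93.00² + 76.46²) = 120.4 Ω

120.4 Ω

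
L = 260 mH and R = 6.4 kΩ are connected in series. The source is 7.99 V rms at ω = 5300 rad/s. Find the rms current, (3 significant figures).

X_L = ωL = 1380 Ω
Z = 6400 + j1380 Ω
|Z| = √(6400² + 1380²) = 6550 Ω
I = V/|Z| = 7.99/6550 = 1.22 mA

1.22 mA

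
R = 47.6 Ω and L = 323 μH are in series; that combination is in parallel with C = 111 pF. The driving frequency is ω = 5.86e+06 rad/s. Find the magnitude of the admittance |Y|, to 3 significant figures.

123 μS

X_L = ωL = 1890 Ω
X_C = 1/(ωC) = 1540 Ω
Branch 1 (R+jX_L): Z₁ = 47.6 + j1890 Ω, |Z₁| = 1890 Ω
Branch 2 (−jX_C): Z₂ = −j1540 Ω
Parallel: Z = Z₁Z₂/(Z₁+Z₂), |Z| = 8120 Ω, ∠Z = -83.8°
|Y| = 1/|Z| = 123 μS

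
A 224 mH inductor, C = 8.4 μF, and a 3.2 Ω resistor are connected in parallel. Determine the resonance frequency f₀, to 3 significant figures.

116 Hz

ω₀ = 1/√(LC) = 1/√(0.224 × 8.4e-06) = 729.0 rad/s
f₀ = ω₀/(2π) = 116 Hz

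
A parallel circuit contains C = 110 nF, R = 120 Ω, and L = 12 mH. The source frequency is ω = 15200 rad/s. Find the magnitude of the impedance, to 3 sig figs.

109 Ω

X_L = ωL = 182 Ω
X_C = 1/(ωC) = 598 Ω
Parallel: admittances add. Y = 1/R + 1/(jωL) + jωC
Y = (0.00833 − j0.00381) S
|Y| = 0.00916 S → |Z| = 1/|Y| = 109 Ω, ∠Z = −∠Y = 24.6°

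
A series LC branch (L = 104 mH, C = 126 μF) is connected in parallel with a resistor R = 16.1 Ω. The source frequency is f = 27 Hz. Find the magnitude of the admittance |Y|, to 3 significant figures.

ω = 2πf = 169.6 rad/s
X_L = ωL = 17.6 Ω
X_C = 1/(ωC) = 46.8 Ω
Branch 1: Z₁ = R = 16.1 Ω
Branch 2 (series LC): Z₂ = j(X_L − X_C) = −j29.1 Ω
Parallel: Z = Z₁Z₂/(Z₁+Z₂), |Z| = 14.1 Ω, ∠Z = -28.9°
|Y| = 1/|Z| = 71.0 mS

71.0 mS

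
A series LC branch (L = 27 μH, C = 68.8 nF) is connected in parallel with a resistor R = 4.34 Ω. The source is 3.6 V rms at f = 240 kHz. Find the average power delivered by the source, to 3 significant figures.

ω = 2πf = 1.508e+06 rad/s
X_L = ωL = 40.7 Ω
X_C = 1/(ωC) = 9.64 Ω
Branch 1: Z₁ = R = 4.34 Ω
Branch 2 (series LC): Z₂ = j(X_L − X_C) = j31.1 Ω
Parallel: Z = Z₁Z₂/(Z₁+Z₂), |Z| = 4.30 Ω, ∠Z = 7.95°
I = V/|Z| = 838 mA
P = VI cos φ = 3.6 × 0.838 × cos(7.95°) = 2.99 W

2.99 W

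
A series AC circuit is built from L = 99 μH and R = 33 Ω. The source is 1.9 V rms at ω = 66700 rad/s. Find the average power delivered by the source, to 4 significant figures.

X_L = ωL = 6.603 Ω
Z = 33.00 + j6.603 Ω
|Z| = √(33.00² + 6.603²) = 33.65 Ω
∠Z = arctan(6.603/33.00) = 11.32°
I = V/|Z| = 56.46 mA
P = VI cos φ = 1.9 × 0.05646 × cos(11.32°) = 105.2 mW

105.2 mW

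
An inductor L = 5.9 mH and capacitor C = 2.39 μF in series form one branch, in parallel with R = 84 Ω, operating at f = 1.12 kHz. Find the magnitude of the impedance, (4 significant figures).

17.54 Ω

ω = 2πf = 7037 rad/s
X_L = ωL = 41.52 Ω
X_C = 1/(ωC) = 59.46 Ω
Branch 1: Z₁ = R = 84.00 Ω
Branch 2 (series LC): Z₂ = j(X_L − X_C) = −j17.94 Ω
Parallel: Z = Z₁Z₂/(Z₁+Z₂), |Z| = 17.54 Ω, ∠Z = -77.95°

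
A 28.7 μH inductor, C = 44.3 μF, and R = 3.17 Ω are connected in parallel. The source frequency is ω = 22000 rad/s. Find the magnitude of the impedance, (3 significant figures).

X_L = ωL = 0.631 Ω
X_C = 1/(ωC) = 1.03 Ω
Parallel: admittances add. Y = 1/R + 1/(jωL) + jωC
Y = (0.315 − j0.609) S
|Y| = 0.686 S → |Z| = 1/|Y| = 1.46 Ω, ∠Z = −∠Y = 62.6°

1.46 Ω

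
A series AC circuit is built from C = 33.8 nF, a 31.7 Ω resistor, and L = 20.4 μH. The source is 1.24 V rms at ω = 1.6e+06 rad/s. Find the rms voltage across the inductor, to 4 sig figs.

1.166 V

X_L = ωL = 32.64 Ω
X_C = 1/(ωC) = 18.49 Ω
Net reactance X = X_L − X_C = 14.15 Ω
Z = 31.70 + j14.15 Ω
|Z| = √(31.70² + 14.15²) = 34.71 Ω
I = V/|Z| = 35.72 mA
V_L = I·|Z_L| = 0.03572 × 32.64 = 1.166 V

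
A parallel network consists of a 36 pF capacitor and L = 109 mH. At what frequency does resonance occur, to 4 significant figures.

ω₀ = 1/√(LC) = 1/√(0.109 × 3.6e-11) = 504800 rad/s
f₀ = ω₀/(2π) = 80.34 kHz

80.34 kHz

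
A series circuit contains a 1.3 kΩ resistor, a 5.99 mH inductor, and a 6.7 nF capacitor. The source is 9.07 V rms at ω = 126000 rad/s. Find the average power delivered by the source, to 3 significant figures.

X_L = ωL = 755 Ω
X_C = 1/(ωC) = 1180 Ω
Net reactance X = X_L − X_C = -430 Ω
Z = 1300 − j430 Ω
|Z| = √(1300² + 430²) = 1370 Ω
∠Z = arctan(-430/1300) = -18.3°
I = V/|Z| = 6.62 mA
P = VI cos φ = 9.07 × 0.00662 × cos(-18.3°) = 57.0 mW

57.0 mW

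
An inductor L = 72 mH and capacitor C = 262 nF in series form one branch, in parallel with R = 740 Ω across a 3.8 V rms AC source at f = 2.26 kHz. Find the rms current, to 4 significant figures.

ω = 2πf = 14200 rad/s
X_L = ωL = 1022 Ω
X_C = 1/(ωC) = 268.8 Ω
Branch 1: Z₁ = R = 740.0 Ω
Branch 2 (series LC): Z₂ = j(X_L − X_C) = j753.6 Ω
Parallel: Z = Z₁Z₂/(Z₁+Z₂), |Z| = 528.0 Ω, ∠Z = 44.48°
I = V/|Z| = 3.8/528.0 = 7.197 mA

7.197 mA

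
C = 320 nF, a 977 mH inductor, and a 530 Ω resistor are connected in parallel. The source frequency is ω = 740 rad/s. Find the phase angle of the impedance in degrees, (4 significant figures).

X_L = ωL = 723.0 Ω
X_C = 1/(ωC) = 4223 Ω
Parallel: admittances add. Y = 1/R + 1/(jωL) + jωC
Y = (0.001887 − j0.001146) S
|Y| = 0.002208 S → |Z| = 1/|Y| = 453.0 Ω, ∠Z = −∠Y = 31.28°

31.28°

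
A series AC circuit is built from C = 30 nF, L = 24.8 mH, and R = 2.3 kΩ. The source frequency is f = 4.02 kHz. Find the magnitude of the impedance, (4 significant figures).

ω = 2πf = 25260 rad/s
X_L = ωL = 626.4 Ω
X_C = 1/(ωC) = 1320 Ω
Net reactance X = X_L − X_C = -693.3 Ω
Z = 2300 − j693.3 Ω
|Z| = √(2300² + 693.3²) = 2402 Ω

2402 Ω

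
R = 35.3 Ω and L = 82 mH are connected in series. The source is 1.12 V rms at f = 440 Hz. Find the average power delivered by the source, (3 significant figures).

841 μW

ω = 2πf = 2765 rad/s
X_L = ωL = 227 Ω
Z = 35.3 + j227 Ω
|Z| = √(35.3² + 227²) = 229 Ω
∠Z = arctan(227/35.3) = 81.1°
I = V/|Z| = 4.88 mA
P = VI cos φ = 1.12 × 0.00488 × cos(81.1°) = 841 μW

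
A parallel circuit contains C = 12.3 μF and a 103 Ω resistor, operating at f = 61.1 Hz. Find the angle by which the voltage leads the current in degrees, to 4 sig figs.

ω = 2πf = 383.9 rad/s
X_C = 1/(ωC) = 211.8 Ω
Parallel: admittances add. Y = 1/R + jωC
Y = (0.009709 + j0.004722) S
|Y| = 0.01080 S → |Z| = 1/|Y| = 92.63 Ω, ∠Z = −∠Y = -25.94°

-25.94°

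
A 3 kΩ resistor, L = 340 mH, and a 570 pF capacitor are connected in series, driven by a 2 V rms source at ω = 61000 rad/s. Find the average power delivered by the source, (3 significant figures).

164 μW

X_L = ωL = 20700 Ω
X_C = 1/(ωC) = 28800 Ω
Net reactance X = X_L − X_C = -8020 Ω
Z = 3000 − j8020 Ω
|Z| = √(3000² + 8020²) = 8560 Ω
∠Z = arctan(-8020/3000) = -69.5°
I = V/|Z| = 234 μA
P = VI cos φ = 2 × 0.000234 × cos(-69.5°) = 164 μW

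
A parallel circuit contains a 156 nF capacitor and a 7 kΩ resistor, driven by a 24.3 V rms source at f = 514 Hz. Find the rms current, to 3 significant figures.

12.7 mA

ω = 2πf = 3230 rad/s
X_C = 1/(ωC) = 1980 Ω
Parallel: admittances add. Y = 1/R + jωC
Y = (0.000143 + j0.000504) S
|Y| = 0.000524 S → |Z| = 1/|Y| = 1910 Ω, ∠Z = −∠Y = -74.2°
I = V/|Z| = 24.3/1910 = 12.7 mA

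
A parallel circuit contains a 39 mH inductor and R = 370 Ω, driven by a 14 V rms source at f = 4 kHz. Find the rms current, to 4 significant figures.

ω = 2πf = 25130 rad/s
X_L = ωL = 980.2 Ω
Parallel: admittances add. Y = 1/R + 1/(jωL)
Y = (0.002703 − j0.001020) S
|Y| = 0.002889 S → |Z| = 1/|Y| = 346.2 Ω, ∠Z = −∠Y = 20.68°
I = V/|Z| = 14/346.2 = 40.44 mA

40.44 mA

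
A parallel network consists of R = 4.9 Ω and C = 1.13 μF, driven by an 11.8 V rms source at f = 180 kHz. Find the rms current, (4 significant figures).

15.27 A

ω = 2πf = 1.131e+06 rad/s
X_C = 1/(ωC) = 0.7825 Ω
Parallel: admittances add. Y = 1/R + jωC
Y = (0.2041 + j1.278) S
|Y| = 1.294 S → |Z| = 1/|Y| = 0.7727 Ω, ∠Z = −∠Y = -80.93°
I = V/|Z| = 11.8/0.7727 = 15.27 A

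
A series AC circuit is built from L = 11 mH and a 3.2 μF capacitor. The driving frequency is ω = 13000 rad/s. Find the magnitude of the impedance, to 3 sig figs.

X_L = ωL = 143 Ω
X_C = 1/(ωC) = 24.0 Ω
Net reactance X = X_L − X_C = 119 Ω
Z = j119 Ω
|Z| = √(0² + 119²) = 119 Ω

119 Ω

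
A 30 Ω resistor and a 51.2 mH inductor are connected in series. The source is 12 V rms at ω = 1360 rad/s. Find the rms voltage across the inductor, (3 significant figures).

11.0 V

X_L = ωL = 69.6 Ω
Z = 30.0 + j69.6 Ω
|Z| = √(30.0² + 69.6²) = 75.8 Ω
I = V/|Z| = 158 mA
V_L = I·|Z_L| = 0.158 × 69.6 = 11.0 V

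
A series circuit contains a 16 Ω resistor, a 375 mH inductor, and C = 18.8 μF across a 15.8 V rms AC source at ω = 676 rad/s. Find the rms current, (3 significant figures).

90.0 mA

X_L = ωL = 254 Ω
X_C = 1/(ωC) = 78.7 Ω
Net reactance X = X_L − X_C = 175 Ω
Z = 16.0 + j175 Ω
|Z| = √(16.0² + 175²) = 176 Ω
I = V/|Z| = 15.8/176 = 90.0 mA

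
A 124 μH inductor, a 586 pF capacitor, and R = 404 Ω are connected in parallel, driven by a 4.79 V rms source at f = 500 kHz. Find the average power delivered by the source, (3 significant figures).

56.8 mW

ω = 2πf = 3.142e+06 rad/s
X_L = ωL = 390 Ω
X_C = 1/(ωC) = 543 Ω
Parallel: admittances add. Y = 1/R + 1/(jωL) + jωC
Y = (0.00248 − j0.000726) S
|Y| = 0.00258 S → |Z| = 1/|Y| = 388 Ω, ∠Z = −∠Y = 16.3°
I = V/|Z| = 12.4 mA
P = VI cos φ = 4.79 × 0.0124 × cos(16.3°) = 56.8 mW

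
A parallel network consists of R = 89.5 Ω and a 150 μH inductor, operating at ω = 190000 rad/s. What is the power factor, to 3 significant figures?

0.303

X_L = ωL = 28.5 Ω
Parallel: admittances add. Y = 1/R + 1/(jωL)
Y = (0.0112 − j0.0351) S
|Y| = 0.0368 S → |Z| = 1/|Y| = 27.2 Ω, ∠Z = −∠Y = 72.3°
cos φ = cos(72.3°) = 0.303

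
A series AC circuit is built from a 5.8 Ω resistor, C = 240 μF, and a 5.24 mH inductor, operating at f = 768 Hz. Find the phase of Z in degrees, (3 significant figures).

76.6°

ω = 2πf = 4825 rad/s
X_L = ωL = 25.3 Ω
X_C = 1/(ωC) = 0.863 Ω
Net reactance X = X_L − X_C = 24.4 Ω
Z = 5.80 + j24.4 Ω
|Z| = √(5.80² + 24.4²) = 25.1 Ω
∠Z = arctan(24.4/5.80) = 76.6°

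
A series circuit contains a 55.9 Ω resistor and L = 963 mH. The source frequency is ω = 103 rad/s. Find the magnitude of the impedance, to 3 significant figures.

114 Ω

X_L = ωL = 99.2 Ω
Z = 55.9 + j99.2 Ω
|Z| = √(55.9² + 99.2²) = 114 Ω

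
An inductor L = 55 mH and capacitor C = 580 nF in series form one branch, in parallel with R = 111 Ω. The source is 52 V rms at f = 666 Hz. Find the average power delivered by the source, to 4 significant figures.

24.36 W

ω = 2πf = 4185 rad/s
X_L = ωL = 230.2 Ω
X_C = 1/(ωC) = 412.0 Ω
Branch 1: Z₁ = R = 111.0 Ω
Branch 2 (series LC): Z₂ = j(X_L − X_C) = −j181.9 Ω
Parallel: Z = Z₁Z₂/(Z₁+Z₂), |Z| = 94.75 Ω, ∠Z = -31.40°
I = V/|Z| = 548.8 mA
P = VI cos φ = 52 × 0.5488 × cos(-31.40°) = 24.36 W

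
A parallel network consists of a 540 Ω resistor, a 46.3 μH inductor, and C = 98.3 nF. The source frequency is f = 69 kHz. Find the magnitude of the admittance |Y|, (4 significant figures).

7.436 mS

ω = 2πf = 433500 rad/s
X_L = ωL = 20.07 Ω
X_C = 1/(ωC) = 23.46 Ω
Parallel: admittances add. Y = 1/R + 1/(jωL) + jωC
Y = (0.001852 − j0.007201) S
|Y| = 0.007436 S → |Z| = 1/|Y| = 134.5 Ω, ∠Z = −∠Y = 75.58°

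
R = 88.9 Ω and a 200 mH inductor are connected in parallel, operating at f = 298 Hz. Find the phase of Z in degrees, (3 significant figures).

13.4°

ω = 2πf = 1872 rad/s
X_L = ωL = 374 Ω
Parallel: admittances add. Y = 1/R + 1/(jωL)
Y = (0.0112 − j0.00267) S
|Y| = 0.0116 S → |Z| = 1/|Y| = 86.5 Ω, ∠Z = −∠Y = 13.4°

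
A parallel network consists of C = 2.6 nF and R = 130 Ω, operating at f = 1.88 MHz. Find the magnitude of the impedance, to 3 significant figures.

ω = 2πf = 1.181e+07 rad/s
X_C = 1/(ωC) = 32.6 Ω
Parallel: admittances add. Y = 1/R + jωC
Y = (0.00769 + j0.0307) S
|Y| = 0.0317 S → |Z| = 1/|Y| = 31.6 Ω, ∠Z = −∠Y = -75.9°

31.6 Ω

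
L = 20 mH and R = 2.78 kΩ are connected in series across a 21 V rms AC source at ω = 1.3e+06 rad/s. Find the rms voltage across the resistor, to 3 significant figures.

X_L = ωL = 26000 Ω
Z = 2780 + j26000 Ω
|Z| = √(2780² + 26000²) = 26100 Ω
I = V/|Z| = 803 μA
V_R = I·|Z_R| = 0.000803 × 2780 = 2.23 V

2.23 V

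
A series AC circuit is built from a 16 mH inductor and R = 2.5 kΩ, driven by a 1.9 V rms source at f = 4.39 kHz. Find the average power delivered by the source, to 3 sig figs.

1.40 mW

ω = 2πf = 27580 rad/s
X_L = ωL = 441 Ω
Z = 2500 + j441 Ω
|Z| = √(2500² + 441²) = 2540 Ω
∠Z = arctan(441/2500) = 10.0°
I = V/|Z| = 748 μA
P = VI cos φ = 1.9 × 0.000748 × cos(10.0°) = 1.40 mW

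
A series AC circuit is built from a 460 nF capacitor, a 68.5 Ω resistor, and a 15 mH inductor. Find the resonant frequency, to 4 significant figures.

1.916 kHz

ω₀ = 1/√(LC) = 1/√(0.015 × 4.6e-07) = 12040 rad/s
f₀ = ω₀/(2π) = 1.916 kHz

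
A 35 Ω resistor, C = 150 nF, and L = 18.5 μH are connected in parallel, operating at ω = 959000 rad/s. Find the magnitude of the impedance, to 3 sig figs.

X_L = ωL = 17.7 Ω
X_C = 1/(ωC) = 6.95 Ω
Parallel: admittances add. Y = 1/R + 1/(jωL) + jωC
Y = (0.0286 + j0.0875) S
|Y| = 0.0920 S → |Z| = 1/|Y| = 10.9 Ω, ∠Z = −∠Y = -71.9°

10.9 Ω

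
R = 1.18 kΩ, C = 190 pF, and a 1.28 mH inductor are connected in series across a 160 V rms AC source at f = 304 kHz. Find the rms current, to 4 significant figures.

131.1 mA

ω = 2πf = 1.91e+06 rad/s
X_L = ωL = 2445 Ω
X_C = 1/(ωC) = 2755 Ω
Net reactance X = X_L − X_C = -310.5 Ω
Z = 1180 − j310.5 Ω
|Z| = √(1180² + 310.5²) = 1220 Ω
I = V/|Z| = 160/1220 = 131.1 mA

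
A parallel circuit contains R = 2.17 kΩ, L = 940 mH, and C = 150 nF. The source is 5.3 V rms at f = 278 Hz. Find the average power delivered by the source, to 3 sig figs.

12.9 mW

ω = 2πf = 1747 rad/s
X_L = ωL = 1640 Ω
X_C = 1/(ωC) = 3820 Ω
Parallel: admittances add. Y = 1/R + 1/(jωL) + jωC
Y = (0.000461 − j0.000347) S
|Y| = 0.000577 S → |Z| = 1/|Y| = 1730 Ω, ∠Z = −∠Y = 37.0°
I = V/|Z| = 3.06 mA
P = VI cos φ = 5.3 × 0.00306 × cos(37.0°) = 12.9 mW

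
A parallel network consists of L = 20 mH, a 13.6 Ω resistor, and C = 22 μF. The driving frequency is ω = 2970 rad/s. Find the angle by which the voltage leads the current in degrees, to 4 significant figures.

X_L = ωL = 59.40 Ω
X_C = 1/(ωC) = 15.30 Ω
Parallel: admittances add. Y = 1/R + 1/(jωL) + jωC
Y = (0.07353 + j0.04850) S
|Y| = 0.08809 S → |Z| = 1/|Y| = 11.35 Ω, ∠Z = −∠Y = -33.41°

-33.41°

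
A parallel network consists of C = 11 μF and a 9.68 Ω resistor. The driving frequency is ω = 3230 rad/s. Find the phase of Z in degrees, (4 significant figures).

-18.98°

X_C = 1/(ωC) = 28.15 Ω
Parallel: admittances add. Y = 1/R + jωC
Y = (0.1033 + j0.03553) S
|Y| = 0.1092 S → |Z| = 1/|Y| = 9.154 Ω, ∠Z = −∠Y = -18.98°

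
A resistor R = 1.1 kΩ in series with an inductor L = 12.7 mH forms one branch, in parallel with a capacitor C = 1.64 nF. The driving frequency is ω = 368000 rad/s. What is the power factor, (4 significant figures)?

0.1182

X_L = ωL = 4674 Ω
X_C = 1/(ωC) = 1657 Ω
Branch 1 (R+jX_L): Z₁ = 1100 + j4674 Ω, |Z₁| = 4801 Ω
Branch 2 (−jX_C): Z₂ = −j1657 Ω
Parallel: Z = Z₁Z₂/(Z₁+Z₂), |Z| = 2478 Ω, ∠Z = -83.21°
cos φ = cos(-83.21°) = 0.1182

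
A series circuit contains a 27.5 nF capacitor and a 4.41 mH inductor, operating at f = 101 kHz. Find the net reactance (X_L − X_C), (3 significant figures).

ω = 2πf = 634600 rad/s
X_L = ωL = 2800 Ω
X_C = 1/(ωC) = 57.3 Ω
X = 2800 − 57.3 = 2740 Ω

2740 Ω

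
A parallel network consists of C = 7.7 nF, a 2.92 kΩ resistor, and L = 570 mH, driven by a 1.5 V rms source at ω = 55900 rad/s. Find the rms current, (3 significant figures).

X_L = ωL = 31900 Ω
X_C = 1/(ωC) = 2320 Ω
Parallel: admittances add. Y = 1/R + 1/(jωL) + jωC
Y = (0.000342 + j0.000399) S
|Y| = 0.000526 S → |Z| = 1/|Y| = 1900 Ω, ∠Z = −∠Y = -49.4°
I = V/|Z| = 1.5/1900 = 789 μA

789 μA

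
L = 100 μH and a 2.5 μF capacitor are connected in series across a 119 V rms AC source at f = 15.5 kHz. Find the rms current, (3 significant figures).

21.1 A

ω = 2πf = 97390 rad/s
X_L = ωL = 9.74 Ω
X_C = 1/(ωC) = 4.11 Ω
Net reactance X = X_L − X_C = 5.63 Ω
Z = j5.63 Ω
|Z| = √(0² + 5.63²) = 5.63 Ω
I = V/|Z| = 119/5.63 = 21.1 A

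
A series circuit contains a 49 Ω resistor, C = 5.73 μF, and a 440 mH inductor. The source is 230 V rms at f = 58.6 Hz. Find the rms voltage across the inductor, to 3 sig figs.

118 V

ω = 2πf = 368.2 rad/s
X_L = ωL = 162 Ω
X_C = 1/(ωC) = 474 Ω
Net reactance X = X_L − X_C = -312 Ω
Z = 49.0 − j312 Ω
|Z| = √(49.0² + 312²) = 316 Ω
I = V/|Z| = 728 mA
V_L = I·|Z_L| = 0.728 × 162 = 118 V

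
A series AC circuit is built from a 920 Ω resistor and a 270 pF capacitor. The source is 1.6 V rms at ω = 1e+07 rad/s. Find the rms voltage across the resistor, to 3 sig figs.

1.48 V

X_C = 1/(ωC) = 370 Ω
Z = 920 − j370 Ω
|Z| = √(920² + 370²) = 992 Ω
I = V/|Z| = 1.61 mA
V_R = I·|Z_R| = 0.00161 × 920 = 1.48 V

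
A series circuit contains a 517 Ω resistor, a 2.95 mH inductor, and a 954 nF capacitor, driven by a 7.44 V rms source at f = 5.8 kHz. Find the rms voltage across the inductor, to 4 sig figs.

1.529 V

ω = 2πf = 36440 rad/s
X_L = ωL = 107.5 Ω
X_C = 1/(ωC) = 28.76 Ω
Net reactance X = X_L − X_C = 78.74 Ω
Z = 517.0 + j78.74 Ω
|Z| = √(517.0² + 78.74²) = 523.0 Ω
I = V/|Z| = 14.23 mA
V_L = I·|Z_L| = 0.01423 × 107.5 = 1.529 V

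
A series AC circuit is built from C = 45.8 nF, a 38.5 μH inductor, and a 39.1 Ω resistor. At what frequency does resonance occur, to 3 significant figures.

120 kHz

ω₀ = 1/√(LC) = 1/√(3.85e-05 × 4.58e-08) = 753100 rad/s
f₀ = ω₀/(2π) = 120 kHz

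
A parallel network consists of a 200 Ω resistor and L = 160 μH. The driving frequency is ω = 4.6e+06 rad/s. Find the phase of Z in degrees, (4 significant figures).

X_L = ωL = 736.0 Ω
Parallel: admittances add. Y = 1/R + 1/(jωL)
Y = (0.005000 − j0.001359) S
|Y| = 0.005181 S → |Z| = 1/|Y| = 193.0 Ω, ∠Z = −∠Y = 15.20°

15.20°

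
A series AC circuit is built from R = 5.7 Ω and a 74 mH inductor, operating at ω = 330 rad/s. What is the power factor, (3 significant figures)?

X_L = ωL = 24.4 Ω
Z = 5.70 + j24.4 Ω
|Z| = √(5.70² + 24.4²) = 25.1 Ω
∠Z = arctan(24.4/5.70) = 76.9°
cos φ = cos(76.9°) = 0.227

0.227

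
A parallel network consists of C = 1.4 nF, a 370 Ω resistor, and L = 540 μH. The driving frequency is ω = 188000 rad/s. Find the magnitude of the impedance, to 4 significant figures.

100.4 Ω

X_L = ωL = 101.5 Ω
X_C = 1/(ωC) = 3799 Ω
Parallel: admittances add. Y = 1/R + 1/(jωL) + jωC
Y = (0.002703 − j0.009587) S
|Y| = 0.009961 S → |Z| = 1/|Y| = 100.4 Ω, ∠Z = −∠Y = 74.26°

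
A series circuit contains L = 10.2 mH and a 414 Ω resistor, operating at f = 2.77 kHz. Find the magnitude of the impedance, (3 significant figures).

450 Ω

ω = 2πf = 17400 rad/s
X_L = ωL = 178 Ω
Z = 414 + j178 Ω
|Z| = √(414² + 178²) = 450 Ω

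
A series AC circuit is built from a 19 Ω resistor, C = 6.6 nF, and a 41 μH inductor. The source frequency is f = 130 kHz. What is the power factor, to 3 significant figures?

0.124

ω = 2πf = 816800 rad/s
X_L = ωL = 33.5 Ω
X_C = 1/(ωC) = 185 Ω
Net reactance X = X_L − X_C = -152 Ω
Z = 19.0 − j152 Ω
|Z| = √(19.0² + 152²) = 153 Ω
∠Z = arctan(-152/19.0) = -82.9°
cos φ = cos(-82.9°) = 0.124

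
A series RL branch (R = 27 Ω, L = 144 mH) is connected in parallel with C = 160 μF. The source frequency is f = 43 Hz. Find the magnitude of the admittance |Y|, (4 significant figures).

ω = 2πf = 270.2 rad/s
X_L = ωL = 38.91 Ω
X_C = 1/(ωC) = 23.13 Ω
Branch 1 (R+jX_L): Z₁ = 27.00 + j38.91 Ω, |Z₁| = 47.36 Ω
Branch 2 (−jX_C): Z₂ = −j23.13 Ω
Parallel: Z = Z₁Z₂/(Z₁+Z₂), |Z| = 35.03 Ω, ∠Z = -65.05°
|Y| = 1/|Z| = 28.54 mS

28.54 mS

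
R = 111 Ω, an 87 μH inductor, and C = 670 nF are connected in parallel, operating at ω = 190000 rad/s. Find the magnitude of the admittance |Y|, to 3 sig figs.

X_L = ωL = 16.5 Ω
X_C = 1/(ωC) = 7.86 Ω
Parallel: admittances add. Y = 1/R + 1/(jωL) + jωC
Y = (0.00901 + j0.0668) S
|Y| = 0.0674 S → |Z| = 1/|Y| = 14.8 Ω, ∠Z = −∠Y = -82.3°

67.4 mS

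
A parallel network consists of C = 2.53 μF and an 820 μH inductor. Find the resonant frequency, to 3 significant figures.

3.49 kHz

ω₀ = 1/√(LC) = 1/√(0.00082 × 2.53e-06) = 21950 rad/s
f₀ = ω₀/(2π) = 3.49 kHz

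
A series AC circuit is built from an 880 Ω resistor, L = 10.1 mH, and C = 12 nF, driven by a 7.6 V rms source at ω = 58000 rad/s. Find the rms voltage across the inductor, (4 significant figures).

3.637 V

X_L = ωL = 585.8 Ω
X_C = 1/(ωC) = 1437 Ω
Net reactance X = X_L − X_C = -851.0 Ω
Z = 880.0 − j851.0 Ω
|Z| = √(880.0² + 851.0²) = 1224 Ω
I = V/|Z| = 6.208 mA
V_L = I·|Z_L| = 0.006208 × 585.8 = 3.637 V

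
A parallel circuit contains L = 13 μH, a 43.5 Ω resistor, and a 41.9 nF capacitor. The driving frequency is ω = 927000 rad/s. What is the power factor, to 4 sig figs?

0.4619

X_L = ωL = 12.05 Ω
X_C = 1/(ωC) = 25.75 Ω
Parallel: admittances add. Y = 1/R + 1/(jωL) + jωC
Y = (0.02299 − j0.04414) S
|Y| = 0.04977 S → |Z| = 1/|Y| = 20.09 Ω, ∠Z = −∠Y = 62.49°
cos φ = cos(62.49°) = 0.4619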